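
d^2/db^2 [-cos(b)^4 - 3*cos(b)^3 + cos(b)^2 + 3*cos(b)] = -3*cos(b)/4 + 4*cos(2*b)^2 + 27*cos(3*b)/4 - 2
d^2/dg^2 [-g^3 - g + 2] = -6*g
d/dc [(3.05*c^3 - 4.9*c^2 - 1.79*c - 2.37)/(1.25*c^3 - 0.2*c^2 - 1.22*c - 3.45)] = (-1.77635683940025e-15*c^5 + 5.515*c^4 - 2.967*c^3 - 17.06*c^2 + 32.862*c + 3.2841)/(1.5625*c^6 - 0.5*c^5 - 3.01*c^4 - 8.137*c^3 + 2.8684*c^2 + 8.418*c + 11.9025)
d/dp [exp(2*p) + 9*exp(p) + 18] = (2*exp(p) + 9)*exp(p)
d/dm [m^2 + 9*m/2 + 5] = 2*m + 9/2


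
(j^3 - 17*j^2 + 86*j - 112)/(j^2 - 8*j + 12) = (j^2 - 15*j + 56)/(j - 6)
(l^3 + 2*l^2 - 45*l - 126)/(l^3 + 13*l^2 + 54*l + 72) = (l - 7)/(l + 4)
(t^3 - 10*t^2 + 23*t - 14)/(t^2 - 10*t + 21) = (t^2 - 3*t + 2)/(t - 3)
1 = 1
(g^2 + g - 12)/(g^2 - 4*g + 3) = (g + 4)/(g - 1)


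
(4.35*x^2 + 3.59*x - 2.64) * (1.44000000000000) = 6.264*x^2 + 5.1696*x - 3.8016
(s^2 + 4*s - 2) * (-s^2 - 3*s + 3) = -s^4 - 7*s^3 - 7*s^2 + 18*s - 6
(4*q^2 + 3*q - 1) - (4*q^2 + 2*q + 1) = q - 2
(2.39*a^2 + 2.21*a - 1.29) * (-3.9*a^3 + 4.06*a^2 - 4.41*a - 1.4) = -9.321*a^5 + 1.0844*a^4 + 3.4637*a^3 - 18.3295*a^2 + 2.5949*a + 1.806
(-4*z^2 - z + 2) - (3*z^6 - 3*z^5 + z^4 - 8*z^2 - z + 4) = -3*z^6 + 3*z^5 - z^4 + 4*z^2 - 2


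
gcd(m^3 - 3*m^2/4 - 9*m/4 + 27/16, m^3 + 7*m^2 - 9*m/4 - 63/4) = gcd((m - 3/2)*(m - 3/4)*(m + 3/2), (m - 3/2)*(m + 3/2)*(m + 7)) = m^2 - 9/4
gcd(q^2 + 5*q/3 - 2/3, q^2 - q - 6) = q + 2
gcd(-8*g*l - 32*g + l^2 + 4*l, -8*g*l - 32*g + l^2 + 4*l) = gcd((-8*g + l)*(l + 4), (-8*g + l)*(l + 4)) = 8*g*l + 32*g - l^2 - 4*l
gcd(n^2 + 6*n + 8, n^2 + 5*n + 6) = n + 2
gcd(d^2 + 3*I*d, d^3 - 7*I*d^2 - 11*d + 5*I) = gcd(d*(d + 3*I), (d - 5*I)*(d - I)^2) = 1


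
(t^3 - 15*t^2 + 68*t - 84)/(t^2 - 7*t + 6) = (t^2 - 9*t + 14)/(t - 1)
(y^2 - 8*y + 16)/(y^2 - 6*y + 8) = (y - 4)/(y - 2)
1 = 1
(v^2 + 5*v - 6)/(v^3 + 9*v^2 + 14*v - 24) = 1/(v + 4)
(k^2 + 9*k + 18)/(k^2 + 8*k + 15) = (k + 6)/(k + 5)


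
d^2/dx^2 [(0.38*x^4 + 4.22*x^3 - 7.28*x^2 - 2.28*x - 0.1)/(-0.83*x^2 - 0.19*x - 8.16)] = (-0.523564*x^6 - 0.359556000000001*x^5 - 15.524292*x^4 + 48.276588*x^3 - 638.309028*x^2 - 1778.504676*x + 961.069172)/(0.571787*x^6 + 0.392673*x^5 + 16.954161*x^4 + 7.727851*x^3 + 166.681872*x^2 + 37.953792*x + 543.338496)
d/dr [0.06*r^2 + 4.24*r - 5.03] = 0.12*r + 4.24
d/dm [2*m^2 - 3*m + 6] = 4*m - 3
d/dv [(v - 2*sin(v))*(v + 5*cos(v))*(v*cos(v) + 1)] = -(v - 2*sin(v))*(v + 5*cos(v))*(v*sin(v) - cos(v)) - (v - 2*sin(v))*(v*cos(v) + 1)*(5*sin(v) - 1) - (v + 5*cos(v))*(v*cos(v) + 1)*(2*cos(v) - 1)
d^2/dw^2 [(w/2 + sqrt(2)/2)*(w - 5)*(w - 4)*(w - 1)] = 6*w^2 - 30*w + 3*sqrt(2)*w - 10*sqrt(2) + 29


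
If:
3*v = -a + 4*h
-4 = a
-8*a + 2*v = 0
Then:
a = -4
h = -13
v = -16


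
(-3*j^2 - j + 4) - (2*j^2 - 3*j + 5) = -5*j^2 + 2*j - 1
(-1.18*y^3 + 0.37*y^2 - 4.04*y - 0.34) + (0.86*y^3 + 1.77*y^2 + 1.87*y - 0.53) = -0.32*y^3 + 2.14*y^2 - 2.17*y - 0.87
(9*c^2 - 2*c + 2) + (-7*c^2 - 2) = 2*c^2 - 2*c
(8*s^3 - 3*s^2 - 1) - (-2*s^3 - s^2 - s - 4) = 10*s^3 - 2*s^2 + s + 3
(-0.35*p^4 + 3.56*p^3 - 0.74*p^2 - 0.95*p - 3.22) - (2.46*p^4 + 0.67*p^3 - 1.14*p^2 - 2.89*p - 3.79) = -2.81*p^4 + 2.89*p^3 + 0.4*p^2 + 1.94*p + 0.57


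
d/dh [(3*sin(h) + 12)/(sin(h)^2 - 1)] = 3*(-8*sin(h) + cos(h)^2 - 2)/cos(h)^3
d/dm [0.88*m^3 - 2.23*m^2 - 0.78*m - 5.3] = 2.64*m^2 - 4.46*m - 0.78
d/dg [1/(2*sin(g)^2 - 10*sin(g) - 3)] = 2*(5 - 2*sin(g))*cos(g)/(10*sin(g) + cos(2*g) + 2)^2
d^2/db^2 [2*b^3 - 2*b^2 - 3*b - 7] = 12*b - 4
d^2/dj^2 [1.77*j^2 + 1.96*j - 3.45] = 3.54000000000000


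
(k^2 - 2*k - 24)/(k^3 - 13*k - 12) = (-k^2 + 2*k + 24)/(-k^3 + 13*k + 12)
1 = 1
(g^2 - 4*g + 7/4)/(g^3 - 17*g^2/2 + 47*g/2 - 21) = (g - 1/2)/(g^2 - 5*g + 6)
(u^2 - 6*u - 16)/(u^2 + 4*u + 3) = (u^2 - 6*u - 16)/(u^2 + 4*u + 3)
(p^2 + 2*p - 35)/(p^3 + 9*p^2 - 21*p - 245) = 1/(p + 7)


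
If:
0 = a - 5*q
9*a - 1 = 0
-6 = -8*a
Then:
No Solution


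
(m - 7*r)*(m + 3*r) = m^2 - 4*m*r - 21*r^2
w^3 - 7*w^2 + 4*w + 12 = (w - 6)*(w - 2)*(w + 1)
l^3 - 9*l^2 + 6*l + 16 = (l - 8)*(l - 2)*(l + 1)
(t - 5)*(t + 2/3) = t^2 - 13*t/3 - 10/3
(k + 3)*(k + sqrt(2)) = k^2 + sqrt(2)*k + 3*k + 3*sqrt(2)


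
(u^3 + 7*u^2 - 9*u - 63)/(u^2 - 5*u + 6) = (u^2 + 10*u + 21)/(u - 2)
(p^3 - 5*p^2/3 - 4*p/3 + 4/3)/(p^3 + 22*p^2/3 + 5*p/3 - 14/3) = (p - 2)/(p + 7)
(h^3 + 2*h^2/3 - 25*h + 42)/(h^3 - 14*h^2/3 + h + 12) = (3*h^2 + 11*h - 42)/(3*h^2 - 5*h - 12)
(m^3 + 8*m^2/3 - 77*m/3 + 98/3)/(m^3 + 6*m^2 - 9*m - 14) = (m - 7/3)/(m + 1)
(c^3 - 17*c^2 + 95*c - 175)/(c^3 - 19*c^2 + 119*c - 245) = (c - 5)/(c - 7)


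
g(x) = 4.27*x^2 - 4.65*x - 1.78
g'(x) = 8.54*x - 4.65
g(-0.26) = -0.28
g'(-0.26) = -6.87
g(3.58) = 36.30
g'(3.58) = 25.92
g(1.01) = -2.12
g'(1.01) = 3.98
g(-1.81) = 20.63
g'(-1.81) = -20.11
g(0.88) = -2.57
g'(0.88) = 2.87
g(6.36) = 141.37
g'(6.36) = 49.66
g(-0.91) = 5.99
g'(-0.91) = -12.42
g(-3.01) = 50.90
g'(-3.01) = -30.36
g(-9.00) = 385.94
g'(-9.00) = -81.51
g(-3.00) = 50.60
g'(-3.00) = -30.27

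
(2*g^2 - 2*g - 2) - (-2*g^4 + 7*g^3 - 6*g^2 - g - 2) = 2*g^4 - 7*g^3 + 8*g^2 - g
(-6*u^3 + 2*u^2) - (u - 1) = -6*u^3 + 2*u^2 - u + 1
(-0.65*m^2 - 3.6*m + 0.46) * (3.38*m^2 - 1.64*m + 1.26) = -2.197*m^4 - 11.102*m^3 + 6.6398*m^2 - 5.2904*m + 0.5796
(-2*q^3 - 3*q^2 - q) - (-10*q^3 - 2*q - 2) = 8*q^3 - 3*q^2 + q + 2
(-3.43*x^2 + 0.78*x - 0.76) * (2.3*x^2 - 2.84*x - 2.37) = -7.889*x^4 + 11.5352*x^3 + 4.1659*x^2 + 0.3098*x + 1.8012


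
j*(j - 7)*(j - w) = j^3 - j^2*w - 7*j^2 + 7*j*w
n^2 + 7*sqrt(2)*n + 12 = (n + sqrt(2))*(n + 6*sqrt(2))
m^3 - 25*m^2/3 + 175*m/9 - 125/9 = (m - 5)*(m - 5/3)^2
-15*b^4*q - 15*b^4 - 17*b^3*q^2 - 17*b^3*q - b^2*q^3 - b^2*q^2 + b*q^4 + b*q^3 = (-5*b + q)*(b + q)*(3*b + q)*(b*q + b)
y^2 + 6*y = y*(y + 6)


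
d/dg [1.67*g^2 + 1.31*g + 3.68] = 3.34*g + 1.31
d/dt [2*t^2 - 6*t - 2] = 4*t - 6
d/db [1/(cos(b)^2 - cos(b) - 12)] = (2*cos(b) - 1)*sin(b)/(sin(b)^2 + cos(b) + 11)^2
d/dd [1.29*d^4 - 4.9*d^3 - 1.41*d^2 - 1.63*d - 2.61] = 5.16*d^3 - 14.7*d^2 - 2.82*d - 1.63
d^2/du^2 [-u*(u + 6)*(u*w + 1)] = -6*u*w - 12*w - 2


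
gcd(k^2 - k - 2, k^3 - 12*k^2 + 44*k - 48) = k - 2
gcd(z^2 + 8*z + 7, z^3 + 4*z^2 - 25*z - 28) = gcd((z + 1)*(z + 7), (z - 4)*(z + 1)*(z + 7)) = z^2 + 8*z + 7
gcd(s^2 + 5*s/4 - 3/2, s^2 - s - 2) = 1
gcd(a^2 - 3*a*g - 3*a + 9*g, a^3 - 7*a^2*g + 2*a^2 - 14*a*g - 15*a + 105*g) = a - 3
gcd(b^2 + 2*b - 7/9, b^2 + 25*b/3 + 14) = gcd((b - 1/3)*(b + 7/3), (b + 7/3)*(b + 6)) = b + 7/3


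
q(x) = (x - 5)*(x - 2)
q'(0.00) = -7.00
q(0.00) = 10.00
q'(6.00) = 5.00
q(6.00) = 4.00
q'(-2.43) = -11.86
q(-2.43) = 32.91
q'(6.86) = 6.72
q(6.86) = 9.04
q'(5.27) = 3.54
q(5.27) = 0.88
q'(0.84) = -5.32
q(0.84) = 4.83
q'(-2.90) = -12.80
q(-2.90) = 38.71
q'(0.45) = -6.10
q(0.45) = 7.05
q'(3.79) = 0.58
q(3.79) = -2.17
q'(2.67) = -1.66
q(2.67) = -1.56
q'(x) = 2*x - 7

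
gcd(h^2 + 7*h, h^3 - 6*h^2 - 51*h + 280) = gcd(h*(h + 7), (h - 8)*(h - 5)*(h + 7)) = h + 7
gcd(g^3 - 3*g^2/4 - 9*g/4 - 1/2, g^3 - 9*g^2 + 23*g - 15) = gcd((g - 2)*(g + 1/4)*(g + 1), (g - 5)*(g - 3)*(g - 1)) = 1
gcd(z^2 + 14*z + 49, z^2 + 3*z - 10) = 1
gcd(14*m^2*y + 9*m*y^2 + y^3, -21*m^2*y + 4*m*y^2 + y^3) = 7*m*y + y^2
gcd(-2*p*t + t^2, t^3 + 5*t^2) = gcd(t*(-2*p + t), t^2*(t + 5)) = t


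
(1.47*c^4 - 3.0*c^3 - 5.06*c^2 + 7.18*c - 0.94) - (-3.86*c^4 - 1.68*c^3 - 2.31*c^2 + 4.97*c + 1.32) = 5.33*c^4 - 1.32*c^3 - 2.75*c^2 + 2.21*c - 2.26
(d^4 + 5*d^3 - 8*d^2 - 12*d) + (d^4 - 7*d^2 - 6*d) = 2*d^4 + 5*d^3 - 15*d^2 - 18*d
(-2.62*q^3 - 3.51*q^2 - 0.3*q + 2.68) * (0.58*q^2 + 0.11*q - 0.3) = -1.5196*q^5 - 2.324*q^4 + 0.2259*q^3 + 2.5744*q^2 + 0.3848*q - 0.804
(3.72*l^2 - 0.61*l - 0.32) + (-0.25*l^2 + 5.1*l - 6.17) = 3.47*l^2 + 4.49*l - 6.49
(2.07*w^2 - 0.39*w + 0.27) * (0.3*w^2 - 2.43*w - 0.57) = 0.621*w^4 - 5.1471*w^3 - 0.1512*w^2 - 0.4338*w - 0.1539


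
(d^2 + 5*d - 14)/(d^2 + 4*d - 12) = (d + 7)/(d + 6)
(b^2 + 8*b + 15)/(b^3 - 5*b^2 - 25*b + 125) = (b + 3)/(b^2 - 10*b + 25)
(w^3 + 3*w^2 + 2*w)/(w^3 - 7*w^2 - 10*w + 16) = w*(w + 1)/(w^2 - 9*w + 8)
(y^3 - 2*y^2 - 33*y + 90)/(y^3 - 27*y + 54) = (y - 5)/(y - 3)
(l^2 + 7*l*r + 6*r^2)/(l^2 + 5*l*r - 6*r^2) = (-l - r)/(-l + r)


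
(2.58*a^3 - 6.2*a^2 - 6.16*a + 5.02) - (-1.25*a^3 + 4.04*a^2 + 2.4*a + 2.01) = 3.83*a^3 - 10.24*a^2 - 8.56*a + 3.01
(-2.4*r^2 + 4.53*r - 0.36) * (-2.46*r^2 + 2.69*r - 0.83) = 5.904*r^4 - 17.5998*r^3 + 15.0633*r^2 - 4.7283*r + 0.2988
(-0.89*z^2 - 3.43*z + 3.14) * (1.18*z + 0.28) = -1.0502*z^3 - 4.2966*z^2 + 2.7448*z + 0.8792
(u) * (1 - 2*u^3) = -2*u^4 + u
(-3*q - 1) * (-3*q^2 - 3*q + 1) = 9*q^3 + 12*q^2 - 1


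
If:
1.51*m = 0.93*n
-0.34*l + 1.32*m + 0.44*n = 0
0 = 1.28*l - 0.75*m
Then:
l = 0.00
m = 0.00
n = 0.00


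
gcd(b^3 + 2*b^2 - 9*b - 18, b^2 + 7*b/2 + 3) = b + 2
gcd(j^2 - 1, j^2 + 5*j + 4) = j + 1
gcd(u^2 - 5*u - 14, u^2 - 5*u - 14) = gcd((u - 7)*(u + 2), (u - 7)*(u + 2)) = u^2 - 5*u - 14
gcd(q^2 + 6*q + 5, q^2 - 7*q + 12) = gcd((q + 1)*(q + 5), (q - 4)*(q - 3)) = 1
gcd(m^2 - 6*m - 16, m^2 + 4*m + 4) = m + 2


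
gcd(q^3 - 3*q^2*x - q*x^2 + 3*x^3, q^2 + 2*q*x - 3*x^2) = -q + x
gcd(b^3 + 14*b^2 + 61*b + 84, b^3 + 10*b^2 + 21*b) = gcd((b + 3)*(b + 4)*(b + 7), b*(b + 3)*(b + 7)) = b^2 + 10*b + 21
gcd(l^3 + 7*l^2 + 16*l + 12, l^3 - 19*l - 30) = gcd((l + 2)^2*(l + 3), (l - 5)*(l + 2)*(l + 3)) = l^2 + 5*l + 6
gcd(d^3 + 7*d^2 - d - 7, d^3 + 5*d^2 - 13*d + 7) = d^2 + 6*d - 7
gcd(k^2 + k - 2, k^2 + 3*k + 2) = k + 2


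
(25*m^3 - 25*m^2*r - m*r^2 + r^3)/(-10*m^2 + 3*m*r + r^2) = (5*m^2 - 6*m*r + r^2)/(-2*m + r)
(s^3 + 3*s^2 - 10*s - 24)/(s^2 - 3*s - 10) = (s^2 + s - 12)/(s - 5)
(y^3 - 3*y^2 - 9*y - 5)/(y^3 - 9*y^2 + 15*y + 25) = (y + 1)/(y - 5)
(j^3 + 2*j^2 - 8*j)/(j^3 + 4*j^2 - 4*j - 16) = j/(j + 2)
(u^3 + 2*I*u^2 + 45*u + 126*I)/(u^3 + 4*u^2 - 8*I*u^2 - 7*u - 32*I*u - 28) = (u^2 + 9*I*u - 18)/(u^2 + u*(4 - I) - 4*I)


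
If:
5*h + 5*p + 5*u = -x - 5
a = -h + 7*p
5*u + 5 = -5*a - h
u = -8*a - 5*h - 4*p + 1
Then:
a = 188*x/2055 + 22/137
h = 20/137 - 53*x/411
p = 6/137 - 11*x/2055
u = -9*x/137 - 163/137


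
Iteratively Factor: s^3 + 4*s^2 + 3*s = (s + 1)*(s^2 + 3*s) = (s + 1)*(s + 3)*(s)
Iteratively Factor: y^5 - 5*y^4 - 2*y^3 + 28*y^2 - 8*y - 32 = (y - 2)*(y^4 - 3*y^3 - 8*y^2 + 12*y + 16) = (y - 2)*(y + 1)*(y^3 - 4*y^2 - 4*y + 16) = (y - 2)*(y + 1)*(y + 2)*(y^2 - 6*y + 8) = (y - 4)*(y - 2)*(y + 1)*(y + 2)*(y - 2)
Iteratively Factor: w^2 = (w)*(w)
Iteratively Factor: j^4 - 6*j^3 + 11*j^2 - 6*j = (j - 1)*(j^3 - 5*j^2 + 6*j) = (j - 3)*(j - 1)*(j^2 - 2*j) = j*(j - 3)*(j - 1)*(j - 2)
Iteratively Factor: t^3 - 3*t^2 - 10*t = (t - 5)*(t^2 + 2*t) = t*(t - 5)*(t + 2)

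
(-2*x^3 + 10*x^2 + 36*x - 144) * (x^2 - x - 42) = -2*x^5 + 12*x^4 + 110*x^3 - 600*x^2 - 1368*x + 6048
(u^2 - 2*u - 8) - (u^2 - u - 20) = 12 - u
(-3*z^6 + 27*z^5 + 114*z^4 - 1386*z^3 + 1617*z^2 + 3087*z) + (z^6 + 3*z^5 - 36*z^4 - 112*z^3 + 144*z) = -2*z^6 + 30*z^5 + 78*z^4 - 1498*z^3 + 1617*z^2 + 3231*z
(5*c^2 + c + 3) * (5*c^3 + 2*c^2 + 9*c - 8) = 25*c^5 + 15*c^4 + 62*c^3 - 25*c^2 + 19*c - 24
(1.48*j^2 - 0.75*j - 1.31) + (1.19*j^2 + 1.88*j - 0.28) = 2.67*j^2 + 1.13*j - 1.59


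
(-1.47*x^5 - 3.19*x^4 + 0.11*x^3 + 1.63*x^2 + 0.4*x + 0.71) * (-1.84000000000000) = 2.7048*x^5 + 5.8696*x^4 - 0.2024*x^3 - 2.9992*x^2 - 0.736*x - 1.3064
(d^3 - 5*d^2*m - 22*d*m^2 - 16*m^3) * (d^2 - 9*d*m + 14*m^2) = d^5 - 14*d^4*m + 37*d^3*m^2 + 112*d^2*m^3 - 164*d*m^4 - 224*m^5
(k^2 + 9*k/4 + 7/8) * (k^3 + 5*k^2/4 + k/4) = k^5 + 7*k^4/2 + 63*k^3/16 + 53*k^2/32 + 7*k/32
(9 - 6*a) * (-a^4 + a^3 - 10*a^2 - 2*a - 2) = 6*a^5 - 15*a^4 + 69*a^3 - 78*a^2 - 6*a - 18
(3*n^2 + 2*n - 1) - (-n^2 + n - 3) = 4*n^2 + n + 2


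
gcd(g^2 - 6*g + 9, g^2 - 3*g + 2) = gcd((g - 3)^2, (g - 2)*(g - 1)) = 1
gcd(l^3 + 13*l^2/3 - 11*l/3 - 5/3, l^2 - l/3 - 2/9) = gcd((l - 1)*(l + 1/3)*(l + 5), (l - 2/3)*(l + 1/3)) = l + 1/3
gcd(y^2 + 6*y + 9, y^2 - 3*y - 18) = y + 3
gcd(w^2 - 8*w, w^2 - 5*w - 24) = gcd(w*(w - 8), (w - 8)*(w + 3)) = w - 8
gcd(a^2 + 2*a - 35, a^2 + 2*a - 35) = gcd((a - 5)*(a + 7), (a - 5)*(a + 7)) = a^2 + 2*a - 35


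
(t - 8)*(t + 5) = t^2 - 3*t - 40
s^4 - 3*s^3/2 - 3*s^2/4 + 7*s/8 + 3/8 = (s - 3/2)*(s - 1)*(s + 1/2)^2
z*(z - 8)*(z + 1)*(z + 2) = z^4 - 5*z^3 - 22*z^2 - 16*z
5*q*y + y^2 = y*(5*q + y)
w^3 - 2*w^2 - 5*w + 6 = (w - 3)*(w - 1)*(w + 2)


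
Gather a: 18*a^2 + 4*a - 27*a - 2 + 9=18*a^2 - 23*a + 7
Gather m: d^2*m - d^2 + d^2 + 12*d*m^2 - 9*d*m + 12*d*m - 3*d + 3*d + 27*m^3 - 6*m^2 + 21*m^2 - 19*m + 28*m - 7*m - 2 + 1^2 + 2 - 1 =27*m^3 + m^2*(12*d + 15) + m*(d^2 + 3*d + 2)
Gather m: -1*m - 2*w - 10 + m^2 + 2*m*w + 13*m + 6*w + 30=m^2 + m*(2*w + 12) + 4*w + 20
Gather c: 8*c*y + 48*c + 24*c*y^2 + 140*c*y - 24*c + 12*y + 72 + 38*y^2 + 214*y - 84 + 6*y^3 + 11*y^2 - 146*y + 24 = c*(24*y^2 + 148*y + 24) + 6*y^3 + 49*y^2 + 80*y + 12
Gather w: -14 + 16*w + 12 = 16*w - 2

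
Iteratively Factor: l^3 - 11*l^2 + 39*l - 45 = (l - 3)*(l^2 - 8*l + 15) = (l - 5)*(l - 3)*(l - 3)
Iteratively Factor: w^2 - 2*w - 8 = (w + 2)*(w - 4)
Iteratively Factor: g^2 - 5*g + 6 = (g - 2)*(g - 3)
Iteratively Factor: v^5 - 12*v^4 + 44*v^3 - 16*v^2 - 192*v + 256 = (v - 2)*(v^4 - 10*v^3 + 24*v^2 + 32*v - 128) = (v - 4)*(v - 2)*(v^3 - 6*v^2 + 32) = (v - 4)^2*(v - 2)*(v^2 - 2*v - 8) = (v - 4)^2*(v - 2)*(v + 2)*(v - 4)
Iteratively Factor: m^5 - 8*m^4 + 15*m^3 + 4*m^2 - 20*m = (m)*(m^4 - 8*m^3 + 15*m^2 + 4*m - 20) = m*(m + 1)*(m^3 - 9*m^2 + 24*m - 20) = m*(m - 2)*(m + 1)*(m^2 - 7*m + 10) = m*(m - 2)^2*(m + 1)*(m - 5)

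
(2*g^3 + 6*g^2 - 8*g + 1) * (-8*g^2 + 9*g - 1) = -16*g^5 - 30*g^4 + 116*g^3 - 86*g^2 + 17*g - 1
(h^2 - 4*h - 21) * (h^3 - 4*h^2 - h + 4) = h^5 - 8*h^4 - 6*h^3 + 92*h^2 + 5*h - 84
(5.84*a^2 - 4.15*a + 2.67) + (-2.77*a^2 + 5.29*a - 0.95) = 3.07*a^2 + 1.14*a + 1.72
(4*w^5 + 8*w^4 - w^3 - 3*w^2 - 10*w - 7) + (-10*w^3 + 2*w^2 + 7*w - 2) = 4*w^5 + 8*w^4 - 11*w^3 - w^2 - 3*w - 9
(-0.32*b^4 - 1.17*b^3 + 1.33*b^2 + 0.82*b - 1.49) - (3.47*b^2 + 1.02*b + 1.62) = -0.32*b^4 - 1.17*b^3 - 2.14*b^2 - 0.2*b - 3.11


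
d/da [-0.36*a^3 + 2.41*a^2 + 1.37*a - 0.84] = -1.08*a^2 + 4.82*a + 1.37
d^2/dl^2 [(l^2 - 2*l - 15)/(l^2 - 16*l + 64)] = 2*(14*l - 13)/(l^4 - 32*l^3 + 384*l^2 - 2048*l + 4096)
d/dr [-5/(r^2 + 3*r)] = 5*(2*r + 3)/(r^2*(r + 3)^2)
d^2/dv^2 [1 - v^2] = -2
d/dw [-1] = 0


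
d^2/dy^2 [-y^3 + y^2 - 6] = 2 - 6*y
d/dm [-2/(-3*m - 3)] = -2/(3*(m + 1)^2)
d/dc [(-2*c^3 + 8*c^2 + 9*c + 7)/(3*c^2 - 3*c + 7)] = (-6*c^4 + 12*c^3 - 93*c^2 + 70*c + 84)/(9*c^4 - 18*c^3 + 51*c^2 - 42*c + 49)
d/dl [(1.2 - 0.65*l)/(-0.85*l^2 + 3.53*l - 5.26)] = (-0.5525*l^2 + 2.04*l - 0.817)/(0.7225*l^4 - 6.001*l^3 + 21.4029*l^2 - 37.1356*l + 27.6676)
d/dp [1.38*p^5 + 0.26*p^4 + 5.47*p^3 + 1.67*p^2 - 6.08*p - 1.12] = 6.9*p^4 + 1.04*p^3 + 16.41*p^2 + 3.34*p - 6.08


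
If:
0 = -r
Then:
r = 0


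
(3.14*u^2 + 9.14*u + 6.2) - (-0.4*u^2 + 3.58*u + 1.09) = 3.54*u^2 + 5.56*u + 5.11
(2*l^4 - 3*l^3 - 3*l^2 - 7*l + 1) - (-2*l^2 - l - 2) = 2*l^4 - 3*l^3 - l^2 - 6*l + 3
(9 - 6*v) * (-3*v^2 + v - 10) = 18*v^3 - 33*v^2 + 69*v - 90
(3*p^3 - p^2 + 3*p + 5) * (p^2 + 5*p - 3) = 3*p^5 + 14*p^4 - 11*p^3 + 23*p^2 + 16*p - 15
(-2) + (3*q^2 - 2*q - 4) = 3*q^2 - 2*q - 6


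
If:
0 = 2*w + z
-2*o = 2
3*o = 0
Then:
No Solution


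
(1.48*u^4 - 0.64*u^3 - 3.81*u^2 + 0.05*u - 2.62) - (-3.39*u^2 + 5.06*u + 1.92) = 1.48*u^4 - 0.64*u^3 - 0.42*u^2 - 5.01*u - 4.54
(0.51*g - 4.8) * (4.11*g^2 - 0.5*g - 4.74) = 2.0961*g^3 - 19.983*g^2 - 0.0174000000000003*g + 22.752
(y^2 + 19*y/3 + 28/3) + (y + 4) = y^2 + 22*y/3 + 40/3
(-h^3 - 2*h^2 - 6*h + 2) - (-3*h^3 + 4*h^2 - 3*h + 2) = 2*h^3 - 6*h^2 - 3*h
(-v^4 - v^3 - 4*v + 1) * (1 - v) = v^5 - v^3 + 4*v^2 - 5*v + 1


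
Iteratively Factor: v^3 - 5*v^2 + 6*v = (v)*(v^2 - 5*v + 6) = v*(v - 3)*(v - 2)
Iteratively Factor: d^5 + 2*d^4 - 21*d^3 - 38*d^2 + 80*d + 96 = (d - 2)*(d^4 + 4*d^3 - 13*d^2 - 64*d - 48) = (d - 2)*(d + 4)*(d^3 - 13*d - 12) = (d - 2)*(d + 3)*(d + 4)*(d^2 - 3*d - 4) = (d - 2)*(d + 1)*(d + 3)*(d + 4)*(d - 4)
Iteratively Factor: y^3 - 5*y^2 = (y)*(y^2 - 5*y) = y*(y - 5)*(y)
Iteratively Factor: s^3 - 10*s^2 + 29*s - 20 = (s - 4)*(s^2 - 6*s + 5) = (s - 4)*(s - 1)*(s - 5)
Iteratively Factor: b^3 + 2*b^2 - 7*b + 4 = (b - 1)*(b^2 + 3*b - 4) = (b - 1)^2*(b + 4)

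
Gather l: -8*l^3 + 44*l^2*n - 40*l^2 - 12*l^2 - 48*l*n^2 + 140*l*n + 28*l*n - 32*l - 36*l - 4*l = -8*l^3 + l^2*(44*n - 52) + l*(-48*n^2 + 168*n - 72)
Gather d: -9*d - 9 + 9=-9*d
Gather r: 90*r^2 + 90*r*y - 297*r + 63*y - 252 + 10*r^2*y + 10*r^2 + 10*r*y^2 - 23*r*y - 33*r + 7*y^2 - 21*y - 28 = r^2*(10*y + 100) + r*(10*y^2 + 67*y - 330) + 7*y^2 + 42*y - 280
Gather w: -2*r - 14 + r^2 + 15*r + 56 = r^2 + 13*r + 42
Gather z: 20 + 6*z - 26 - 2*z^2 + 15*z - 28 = -2*z^2 + 21*z - 34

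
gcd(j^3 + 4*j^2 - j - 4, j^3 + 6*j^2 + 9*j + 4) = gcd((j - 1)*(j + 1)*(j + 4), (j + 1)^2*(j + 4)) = j^2 + 5*j + 4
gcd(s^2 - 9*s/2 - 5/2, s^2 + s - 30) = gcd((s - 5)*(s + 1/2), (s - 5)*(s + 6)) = s - 5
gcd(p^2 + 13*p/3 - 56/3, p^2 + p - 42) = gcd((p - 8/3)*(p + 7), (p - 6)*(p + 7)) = p + 7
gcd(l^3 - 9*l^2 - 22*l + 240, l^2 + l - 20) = l + 5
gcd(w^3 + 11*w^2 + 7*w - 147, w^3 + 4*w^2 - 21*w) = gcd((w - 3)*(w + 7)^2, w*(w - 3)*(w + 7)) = w^2 + 4*w - 21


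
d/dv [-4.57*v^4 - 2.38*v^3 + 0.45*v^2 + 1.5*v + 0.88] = -18.28*v^3 - 7.14*v^2 + 0.9*v + 1.5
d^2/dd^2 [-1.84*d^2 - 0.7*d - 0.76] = -3.68000000000000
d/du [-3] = 0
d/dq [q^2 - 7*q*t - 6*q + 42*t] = 2*q - 7*t - 6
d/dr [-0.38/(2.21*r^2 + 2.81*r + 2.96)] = (1.6796*r + 1.0678)/(2.21*r^2 + 2.81*r + 2.96)^2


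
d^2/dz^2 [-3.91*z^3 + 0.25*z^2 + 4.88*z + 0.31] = 0.5 - 23.46*z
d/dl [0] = 0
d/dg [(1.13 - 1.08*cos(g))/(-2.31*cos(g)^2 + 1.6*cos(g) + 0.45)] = (2.4948*cos(g)^2 - 5.2206*cos(g) + 2.294)*sin(g)/(5.3361*cos(g)^4 - 7.392*cos(g)^3 + 0.481*cos(g)^2 + 1.44*cos(g) + 0.2025)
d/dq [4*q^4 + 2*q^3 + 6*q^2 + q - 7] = 16*q^3 + 6*q^2 + 12*q + 1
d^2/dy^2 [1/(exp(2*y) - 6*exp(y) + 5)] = 2*((3 - 2*exp(y))*(exp(2*y) - 6*exp(y) + 5) + 4*(exp(y) - 3)^2*exp(y))*exp(y)/(exp(2*y) - 6*exp(y) + 5)^3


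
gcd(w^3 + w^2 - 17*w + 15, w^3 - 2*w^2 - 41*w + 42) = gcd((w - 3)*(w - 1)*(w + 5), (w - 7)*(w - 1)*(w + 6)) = w - 1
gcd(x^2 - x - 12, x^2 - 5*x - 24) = x + 3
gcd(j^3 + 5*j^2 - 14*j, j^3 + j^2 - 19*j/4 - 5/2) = j - 2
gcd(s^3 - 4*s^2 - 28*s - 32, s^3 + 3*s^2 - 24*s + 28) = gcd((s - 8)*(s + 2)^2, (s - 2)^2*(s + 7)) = 1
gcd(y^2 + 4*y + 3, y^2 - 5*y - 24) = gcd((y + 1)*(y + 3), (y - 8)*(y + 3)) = y + 3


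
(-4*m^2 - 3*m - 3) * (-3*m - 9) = 12*m^3 + 45*m^2 + 36*m + 27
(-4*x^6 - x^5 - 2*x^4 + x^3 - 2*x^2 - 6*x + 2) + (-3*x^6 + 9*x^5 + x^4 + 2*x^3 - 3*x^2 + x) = -7*x^6 + 8*x^5 - x^4 + 3*x^3 - 5*x^2 - 5*x + 2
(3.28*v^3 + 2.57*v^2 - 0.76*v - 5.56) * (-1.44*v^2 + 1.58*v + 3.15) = -4.7232*v^5 + 1.4816*v^4 + 15.487*v^3 + 14.9011*v^2 - 11.1788*v - 17.514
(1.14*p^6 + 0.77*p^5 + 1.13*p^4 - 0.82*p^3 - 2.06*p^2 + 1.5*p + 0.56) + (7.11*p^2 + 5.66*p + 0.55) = 1.14*p^6 + 0.77*p^5 + 1.13*p^4 - 0.82*p^3 + 5.05*p^2 + 7.16*p + 1.11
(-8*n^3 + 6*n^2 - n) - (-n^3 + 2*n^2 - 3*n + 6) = -7*n^3 + 4*n^2 + 2*n - 6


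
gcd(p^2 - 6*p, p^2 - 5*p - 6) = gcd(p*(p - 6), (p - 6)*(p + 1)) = p - 6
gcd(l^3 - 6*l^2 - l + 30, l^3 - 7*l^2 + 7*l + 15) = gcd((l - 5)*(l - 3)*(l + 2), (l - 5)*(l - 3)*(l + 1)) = l^2 - 8*l + 15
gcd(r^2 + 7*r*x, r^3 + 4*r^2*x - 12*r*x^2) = r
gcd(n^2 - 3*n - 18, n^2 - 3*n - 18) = n^2 - 3*n - 18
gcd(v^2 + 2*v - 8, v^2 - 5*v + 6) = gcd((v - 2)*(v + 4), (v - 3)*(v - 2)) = v - 2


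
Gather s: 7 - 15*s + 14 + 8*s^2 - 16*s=8*s^2 - 31*s + 21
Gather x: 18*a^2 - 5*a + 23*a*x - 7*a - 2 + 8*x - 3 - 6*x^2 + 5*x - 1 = 18*a^2 - 12*a - 6*x^2 + x*(23*a + 13) - 6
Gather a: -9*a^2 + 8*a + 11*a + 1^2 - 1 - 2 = -9*a^2 + 19*a - 2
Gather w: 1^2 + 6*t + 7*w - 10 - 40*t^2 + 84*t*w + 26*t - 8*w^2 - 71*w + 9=-40*t^2 + 32*t - 8*w^2 + w*(84*t - 64)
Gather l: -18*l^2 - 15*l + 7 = -18*l^2 - 15*l + 7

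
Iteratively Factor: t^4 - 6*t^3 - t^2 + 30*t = (t + 2)*(t^3 - 8*t^2 + 15*t) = t*(t + 2)*(t^2 - 8*t + 15) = t*(t - 5)*(t + 2)*(t - 3)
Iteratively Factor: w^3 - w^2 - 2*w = (w - 2)*(w^2 + w) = w*(w - 2)*(w + 1)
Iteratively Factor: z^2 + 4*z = (z + 4)*(z)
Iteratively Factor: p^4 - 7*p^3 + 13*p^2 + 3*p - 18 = (p - 3)*(p^3 - 4*p^2 + p + 6) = (p - 3)*(p - 2)*(p^2 - 2*p - 3) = (p - 3)*(p - 2)*(p + 1)*(p - 3)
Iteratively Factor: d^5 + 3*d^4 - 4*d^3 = (d)*(d^4 + 3*d^3 - 4*d^2) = d^2*(d^3 + 3*d^2 - 4*d) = d^3*(d^2 + 3*d - 4) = d^3*(d + 4)*(d - 1)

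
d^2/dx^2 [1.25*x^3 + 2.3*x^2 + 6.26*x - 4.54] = 7.5*x + 4.6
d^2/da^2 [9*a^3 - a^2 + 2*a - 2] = 54*a - 2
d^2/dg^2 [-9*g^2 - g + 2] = -18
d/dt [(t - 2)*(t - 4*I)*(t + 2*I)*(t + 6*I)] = 4*t^3 + t^2*(-6 + 12*I) + t*(40 - 16*I) - 40 + 48*I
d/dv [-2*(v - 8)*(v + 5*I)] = -4*v + 16 - 10*I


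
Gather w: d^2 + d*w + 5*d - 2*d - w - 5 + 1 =d^2 + 3*d + w*(d - 1) - 4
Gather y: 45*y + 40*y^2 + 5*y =40*y^2 + 50*y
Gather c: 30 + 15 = 45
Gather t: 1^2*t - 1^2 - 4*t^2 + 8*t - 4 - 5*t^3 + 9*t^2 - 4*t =-5*t^3 + 5*t^2 + 5*t - 5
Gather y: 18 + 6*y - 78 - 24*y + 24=-18*y - 36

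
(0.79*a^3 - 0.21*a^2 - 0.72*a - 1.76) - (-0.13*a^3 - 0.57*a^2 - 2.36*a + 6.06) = 0.92*a^3 + 0.36*a^2 + 1.64*a - 7.82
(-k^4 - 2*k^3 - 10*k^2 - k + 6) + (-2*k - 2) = -k^4 - 2*k^3 - 10*k^2 - 3*k + 4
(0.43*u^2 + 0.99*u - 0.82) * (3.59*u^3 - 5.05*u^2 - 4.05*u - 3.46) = 1.5437*u^5 + 1.3826*u^4 - 9.6848*u^3 - 1.3563*u^2 - 0.1044*u + 2.8372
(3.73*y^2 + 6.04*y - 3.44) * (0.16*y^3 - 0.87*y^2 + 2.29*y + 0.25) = 0.5968*y^5 - 2.2787*y^4 + 2.7365*y^3 + 17.7569*y^2 - 6.3676*y - 0.86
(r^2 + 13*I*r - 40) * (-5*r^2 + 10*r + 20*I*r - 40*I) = -5*r^4 + 10*r^3 - 45*I*r^3 - 60*r^2 + 90*I*r^2 + 120*r - 800*I*r + 1600*I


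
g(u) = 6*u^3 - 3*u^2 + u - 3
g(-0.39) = -4.20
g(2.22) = 50.08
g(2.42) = 66.89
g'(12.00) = 2521.00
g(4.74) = 573.32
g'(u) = 18*u^2 - 6*u + 1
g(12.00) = 9945.00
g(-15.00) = -20943.00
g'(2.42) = 91.90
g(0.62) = -2.10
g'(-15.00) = 4141.00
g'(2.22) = 76.39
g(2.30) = 56.43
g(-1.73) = -44.78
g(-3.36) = -267.83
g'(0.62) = 4.20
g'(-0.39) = 6.08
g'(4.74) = 376.98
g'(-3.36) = 224.37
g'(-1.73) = 65.25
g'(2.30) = 82.42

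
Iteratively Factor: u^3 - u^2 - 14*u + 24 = (u - 2)*(u^2 + u - 12) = (u - 3)*(u - 2)*(u + 4)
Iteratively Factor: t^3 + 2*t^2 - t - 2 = (t + 2)*(t^2 - 1) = (t + 1)*(t + 2)*(t - 1)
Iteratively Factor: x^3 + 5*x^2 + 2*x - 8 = (x + 2)*(x^2 + 3*x - 4) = (x - 1)*(x + 2)*(x + 4)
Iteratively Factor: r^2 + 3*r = (r)*(r + 3)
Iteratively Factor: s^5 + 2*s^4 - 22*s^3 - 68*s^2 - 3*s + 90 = (s - 1)*(s^4 + 3*s^3 - 19*s^2 - 87*s - 90) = (s - 1)*(s + 2)*(s^3 + s^2 - 21*s - 45) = (s - 1)*(s + 2)*(s + 3)*(s^2 - 2*s - 15) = (s - 5)*(s - 1)*(s + 2)*(s + 3)*(s + 3)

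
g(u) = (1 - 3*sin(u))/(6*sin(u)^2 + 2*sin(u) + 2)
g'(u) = (1 - 3*sin(u))*(-12*sin(u)*cos(u) - 2*cos(u))/(6*sin(u)^2 + 2*sin(u) + 2)^2 - 3*cos(u)/(6*sin(u)^2 + 2*sin(u) + 2) = (9*sin(u)^2 - 6*sin(u) - 4)*cos(u)/(2*(3*sin(u)^2 + sin(u) + 1)^2)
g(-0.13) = 0.75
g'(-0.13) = -1.80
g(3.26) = 0.73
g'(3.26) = 1.84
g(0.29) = 0.05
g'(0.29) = -1.02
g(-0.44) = 1.02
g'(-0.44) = 0.07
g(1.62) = -0.20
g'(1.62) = 0.00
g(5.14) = 0.72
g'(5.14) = 0.28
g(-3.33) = 0.17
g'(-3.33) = 1.41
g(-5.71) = -0.13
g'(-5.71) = -0.33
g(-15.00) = 0.91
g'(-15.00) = -0.54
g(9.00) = -0.06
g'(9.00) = 0.61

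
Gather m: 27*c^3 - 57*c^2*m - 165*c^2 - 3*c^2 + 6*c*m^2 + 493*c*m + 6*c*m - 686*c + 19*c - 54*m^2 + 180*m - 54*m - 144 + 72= 27*c^3 - 168*c^2 - 667*c + m^2*(6*c - 54) + m*(-57*c^2 + 499*c + 126) - 72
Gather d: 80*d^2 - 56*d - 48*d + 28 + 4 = 80*d^2 - 104*d + 32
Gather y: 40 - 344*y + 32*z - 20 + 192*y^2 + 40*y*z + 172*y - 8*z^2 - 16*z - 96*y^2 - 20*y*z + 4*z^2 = 96*y^2 + y*(20*z - 172) - 4*z^2 + 16*z + 20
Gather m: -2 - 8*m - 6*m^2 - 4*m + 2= -6*m^2 - 12*m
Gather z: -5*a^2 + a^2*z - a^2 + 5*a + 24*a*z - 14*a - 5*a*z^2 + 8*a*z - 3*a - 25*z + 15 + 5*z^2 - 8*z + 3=-6*a^2 - 12*a + z^2*(5 - 5*a) + z*(a^2 + 32*a - 33) + 18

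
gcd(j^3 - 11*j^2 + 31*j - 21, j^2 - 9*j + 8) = j - 1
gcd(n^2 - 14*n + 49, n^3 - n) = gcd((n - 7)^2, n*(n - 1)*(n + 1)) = 1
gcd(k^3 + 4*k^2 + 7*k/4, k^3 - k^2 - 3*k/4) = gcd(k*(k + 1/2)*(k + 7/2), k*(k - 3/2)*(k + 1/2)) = k^2 + k/2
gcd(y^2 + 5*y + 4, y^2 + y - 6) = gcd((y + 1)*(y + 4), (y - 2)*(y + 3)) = 1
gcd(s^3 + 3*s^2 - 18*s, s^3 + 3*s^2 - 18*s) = s^3 + 3*s^2 - 18*s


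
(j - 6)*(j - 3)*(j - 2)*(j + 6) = j^4 - 5*j^3 - 30*j^2 + 180*j - 216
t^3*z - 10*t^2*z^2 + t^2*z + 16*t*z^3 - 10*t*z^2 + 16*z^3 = (t - 8*z)*(t - 2*z)*(t*z + z)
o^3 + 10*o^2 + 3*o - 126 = (o - 3)*(o + 6)*(o + 7)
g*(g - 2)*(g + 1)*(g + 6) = g^4 + 5*g^3 - 8*g^2 - 12*g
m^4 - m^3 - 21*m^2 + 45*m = m*(m - 3)^2*(m + 5)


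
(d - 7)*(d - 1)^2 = d^3 - 9*d^2 + 15*d - 7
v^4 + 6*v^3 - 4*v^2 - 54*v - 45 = (v - 3)*(v + 1)*(v + 3)*(v + 5)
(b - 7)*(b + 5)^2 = b^3 + 3*b^2 - 45*b - 175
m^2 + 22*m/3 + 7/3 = (m + 1/3)*(m + 7)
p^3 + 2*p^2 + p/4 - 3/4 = (p - 1/2)*(p + 1)*(p + 3/2)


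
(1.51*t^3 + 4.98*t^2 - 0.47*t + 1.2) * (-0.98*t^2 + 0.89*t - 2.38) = -1.4798*t^5 - 3.5365*t^4 + 1.299*t^3 - 13.4467*t^2 + 2.1866*t - 2.856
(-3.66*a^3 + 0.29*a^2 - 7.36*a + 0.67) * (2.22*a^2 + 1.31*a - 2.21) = -8.1252*a^5 - 4.1508*a^4 - 7.8707*a^3 - 8.7951*a^2 + 17.1433*a - 1.4807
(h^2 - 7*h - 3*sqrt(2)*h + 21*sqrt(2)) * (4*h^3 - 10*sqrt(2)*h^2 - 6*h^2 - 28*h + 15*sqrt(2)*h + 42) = 4*h^5 - 34*h^4 - 22*sqrt(2)*h^4 + 74*h^3 + 187*sqrt(2)*h^3 - 272*h^2 - 147*sqrt(2)*h^2 - 714*sqrt(2)*h + 336*h + 882*sqrt(2)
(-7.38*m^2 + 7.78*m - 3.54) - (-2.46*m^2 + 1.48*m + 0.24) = -4.92*m^2 + 6.3*m - 3.78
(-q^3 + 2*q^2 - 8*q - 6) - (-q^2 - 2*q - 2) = -q^3 + 3*q^2 - 6*q - 4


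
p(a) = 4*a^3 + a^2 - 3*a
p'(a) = 12*a^2 + 2*a - 3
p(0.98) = 1.79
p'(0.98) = 10.48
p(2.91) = 98.31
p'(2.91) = 104.44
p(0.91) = 1.11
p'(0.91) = 8.76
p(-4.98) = -454.28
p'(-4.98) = 284.64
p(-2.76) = -68.20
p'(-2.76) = 82.89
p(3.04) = 112.50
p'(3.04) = 113.98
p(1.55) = 12.65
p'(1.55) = 28.93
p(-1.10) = -0.81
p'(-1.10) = 9.32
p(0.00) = 0.00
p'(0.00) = -3.00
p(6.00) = 882.00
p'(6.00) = 441.00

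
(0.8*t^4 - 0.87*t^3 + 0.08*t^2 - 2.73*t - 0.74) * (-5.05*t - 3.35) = -4.04*t^5 + 1.7135*t^4 + 2.5105*t^3 + 13.5185*t^2 + 12.8825*t + 2.479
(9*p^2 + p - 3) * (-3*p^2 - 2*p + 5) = -27*p^4 - 21*p^3 + 52*p^2 + 11*p - 15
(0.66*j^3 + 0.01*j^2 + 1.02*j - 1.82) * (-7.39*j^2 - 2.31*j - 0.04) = -4.8774*j^5 - 1.5985*j^4 - 7.5873*j^3 + 11.0932*j^2 + 4.1634*j + 0.0728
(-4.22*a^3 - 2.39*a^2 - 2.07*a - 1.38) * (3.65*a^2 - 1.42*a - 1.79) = -15.403*a^5 - 2.7311*a^4 + 3.3921*a^3 + 2.1805*a^2 + 5.6649*a + 2.4702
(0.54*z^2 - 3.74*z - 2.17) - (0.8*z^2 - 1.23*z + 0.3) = -0.26*z^2 - 2.51*z - 2.47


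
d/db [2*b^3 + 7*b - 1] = 6*b^2 + 7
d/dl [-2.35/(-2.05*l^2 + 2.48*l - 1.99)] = (5.828 - 9.635*l)/(2.05*l^2 - 2.48*l + 1.99)^2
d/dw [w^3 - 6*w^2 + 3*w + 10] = 3*w^2 - 12*w + 3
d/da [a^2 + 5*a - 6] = 2*a + 5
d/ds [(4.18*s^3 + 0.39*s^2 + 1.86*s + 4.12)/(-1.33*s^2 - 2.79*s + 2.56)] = (-5.5594*s^4 - 23.3244*s^3 + 33.4881*s^2 + 12.956*s + 16.2564)/(1.7689*s^4 + 7.4214*s^3 + 0.9745*s^2 - 14.2848*s + 6.5536)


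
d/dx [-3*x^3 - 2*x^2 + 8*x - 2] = -9*x^2 - 4*x + 8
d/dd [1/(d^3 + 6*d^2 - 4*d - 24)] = (-3*d^2 - 12*d + 4)/(d^3 + 6*d^2 - 4*d - 24)^2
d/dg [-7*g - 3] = -7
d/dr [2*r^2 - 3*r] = 4*r - 3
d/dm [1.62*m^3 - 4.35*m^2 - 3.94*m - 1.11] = 4.86*m^2 - 8.7*m - 3.94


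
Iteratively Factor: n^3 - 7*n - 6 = (n + 2)*(n^2 - 2*n - 3) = (n + 1)*(n + 2)*(n - 3)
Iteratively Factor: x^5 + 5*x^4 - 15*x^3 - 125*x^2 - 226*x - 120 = (x + 1)*(x^4 + 4*x^3 - 19*x^2 - 106*x - 120) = (x + 1)*(x + 4)*(x^3 - 19*x - 30) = (x + 1)*(x + 2)*(x + 4)*(x^2 - 2*x - 15) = (x + 1)*(x + 2)*(x + 3)*(x + 4)*(x - 5)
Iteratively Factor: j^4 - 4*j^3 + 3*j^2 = (j)*(j^3 - 4*j^2 + 3*j) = j*(j - 3)*(j^2 - j) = j^2*(j - 3)*(j - 1)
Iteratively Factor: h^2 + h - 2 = (h + 2)*(h - 1)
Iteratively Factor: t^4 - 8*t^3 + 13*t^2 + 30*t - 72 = (t - 3)*(t^3 - 5*t^2 - 2*t + 24) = (t - 3)*(t + 2)*(t^2 - 7*t + 12) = (t - 3)^2*(t + 2)*(t - 4)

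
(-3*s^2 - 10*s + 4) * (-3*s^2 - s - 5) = 9*s^4 + 33*s^3 + 13*s^2 + 46*s - 20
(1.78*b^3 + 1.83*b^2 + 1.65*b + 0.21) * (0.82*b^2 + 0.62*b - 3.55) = 1.4596*b^5 + 2.6042*b^4 - 3.8314*b^3 - 5.3013*b^2 - 5.7273*b - 0.7455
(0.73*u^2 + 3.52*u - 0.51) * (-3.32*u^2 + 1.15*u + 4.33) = -2.4236*u^4 - 10.8469*u^3 + 8.9021*u^2 + 14.6551*u - 2.2083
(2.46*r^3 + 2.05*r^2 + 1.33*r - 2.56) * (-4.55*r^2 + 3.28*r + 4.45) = -11.193*r^5 - 1.2587*r^4 + 11.6195*r^3 + 25.1329*r^2 - 2.4783*r - 11.392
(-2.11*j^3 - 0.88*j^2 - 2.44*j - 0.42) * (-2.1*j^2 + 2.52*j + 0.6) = 4.431*j^5 - 3.4692*j^4 + 1.6404*j^3 - 5.7948*j^2 - 2.5224*j - 0.252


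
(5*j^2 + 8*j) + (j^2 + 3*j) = 6*j^2 + 11*j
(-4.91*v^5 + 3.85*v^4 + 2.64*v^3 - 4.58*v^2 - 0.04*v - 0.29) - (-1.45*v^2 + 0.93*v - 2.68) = -4.91*v^5 + 3.85*v^4 + 2.64*v^3 - 3.13*v^2 - 0.97*v + 2.39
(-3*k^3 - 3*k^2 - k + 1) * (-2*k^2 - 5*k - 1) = 6*k^5 + 21*k^4 + 20*k^3 + 6*k^2 - 4*k - 1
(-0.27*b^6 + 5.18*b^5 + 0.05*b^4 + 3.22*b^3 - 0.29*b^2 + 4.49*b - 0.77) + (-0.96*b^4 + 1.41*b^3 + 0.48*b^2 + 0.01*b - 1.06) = -0.27*b^6 + 5.18*b^5 - 0.91*b^4 + 4.63*b^3 + 0.19*b^2 + 4.5*b - 1.83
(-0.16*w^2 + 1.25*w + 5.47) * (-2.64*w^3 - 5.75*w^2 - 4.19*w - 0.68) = 0.4224*w^5 - 2.38*w^4 - 20.9579*w^3 - 36.5812*w^2 - 23.7693*w - 3.7196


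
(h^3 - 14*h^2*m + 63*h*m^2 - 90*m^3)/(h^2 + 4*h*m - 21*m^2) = (h^2 - 11*h*m + 30*m^2)/(h + 7*m)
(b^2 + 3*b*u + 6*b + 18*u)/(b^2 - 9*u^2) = (-b - 6)/(-b + 3*u)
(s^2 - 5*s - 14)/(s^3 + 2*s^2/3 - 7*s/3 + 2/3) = 3*(s - 7)/(3*s^2 - 4*s + 1)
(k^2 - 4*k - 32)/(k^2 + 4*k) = (k - 8)/k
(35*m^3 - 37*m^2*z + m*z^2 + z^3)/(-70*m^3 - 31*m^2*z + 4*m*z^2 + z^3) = (-m + z)/(2*m + z)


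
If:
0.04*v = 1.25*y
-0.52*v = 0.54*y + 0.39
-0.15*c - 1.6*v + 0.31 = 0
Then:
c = 9.81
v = -0.73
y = -0.02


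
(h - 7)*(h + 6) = h^2 - h - 42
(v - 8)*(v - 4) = v^2 - 12*v + 32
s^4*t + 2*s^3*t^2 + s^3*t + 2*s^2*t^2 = s^2*(s + 2*t)*(s*t + t)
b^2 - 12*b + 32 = (b - 8)*(b - 4)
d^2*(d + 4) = d^3 + 4*d^2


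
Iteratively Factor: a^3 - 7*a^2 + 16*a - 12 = (a - 2)*(a^2 - 5*a + 6) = (a - 3)*(a - 2)*(a - 2)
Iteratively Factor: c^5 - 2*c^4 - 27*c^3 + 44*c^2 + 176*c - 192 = (c - 1)*(c^4 - c^3 - 28*c^2 + 16*c + 192) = (c - 1)*(c + 4)*(c^3 - 5*c^2 - 8*c + 48) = (c - 4)*(c - 1)*(c + 4)*(c^2 - c - 12) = (c - 4)*(c - 1)*(c + 3)*(c + 4)*(c - 4)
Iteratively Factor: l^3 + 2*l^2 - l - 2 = (l - 1)*(l^2 + 3*l + 2) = (l - 1)*(l + 2)*(l + 1)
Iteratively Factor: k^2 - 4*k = (k)*(k - 4)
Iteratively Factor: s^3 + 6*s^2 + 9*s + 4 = (s + 4)*(s^2 + 2*s + 1) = (s + 1)*(s + 4)*(s + 1)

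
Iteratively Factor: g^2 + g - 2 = (g + 2)*(g - 1)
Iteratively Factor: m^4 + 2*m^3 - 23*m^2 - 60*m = (m - 5)*(m^3 + 7*m^2 + 12*m) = (m - 5)*(m + 4)*(m^2 + 3*m) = m*(m - 5)*(m + 4)*(m + 3)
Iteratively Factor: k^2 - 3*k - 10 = (k - 5)*(k + 2)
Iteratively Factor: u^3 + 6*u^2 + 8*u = (u + 2)*(u^2 + 4*u) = u*(u + 2)*(u + 4)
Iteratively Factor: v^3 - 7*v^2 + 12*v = (v - 4)*(v^2 - 3*v) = (v - 4)*(v - 3)*(v)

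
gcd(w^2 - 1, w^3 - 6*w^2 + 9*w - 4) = w - 1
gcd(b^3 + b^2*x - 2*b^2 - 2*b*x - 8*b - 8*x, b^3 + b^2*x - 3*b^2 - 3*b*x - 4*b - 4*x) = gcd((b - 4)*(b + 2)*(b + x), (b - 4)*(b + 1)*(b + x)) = b^2 + b*x - 4*b - 4*x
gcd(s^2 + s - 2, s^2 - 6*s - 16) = s + 2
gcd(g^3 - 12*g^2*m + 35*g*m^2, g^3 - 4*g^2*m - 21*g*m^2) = g^2 - 7*g*m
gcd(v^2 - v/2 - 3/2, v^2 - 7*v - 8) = v + 1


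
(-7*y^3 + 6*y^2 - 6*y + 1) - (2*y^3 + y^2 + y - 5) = -9*y^3 + 5*y^2 - 7*y + 6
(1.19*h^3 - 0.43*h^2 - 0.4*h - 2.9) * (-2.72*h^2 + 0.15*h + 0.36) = -3.2368*h^5 + 1.3481*h^4 + 1.4519*h^3 + 7.6732*h^2 - 0.579*h - 1.044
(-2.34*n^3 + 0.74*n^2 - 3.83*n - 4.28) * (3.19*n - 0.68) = -7.4646*n^4 + 3.9518*n^3 - 12.7209*n^2 - 11.0488*n + 2.9104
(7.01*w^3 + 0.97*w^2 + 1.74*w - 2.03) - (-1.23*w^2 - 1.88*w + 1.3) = 7.01*w^3 + 2.2*w^2 + 3.62*w - 3.33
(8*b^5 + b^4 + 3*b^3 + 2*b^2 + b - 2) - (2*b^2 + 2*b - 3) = 8*b^5 + b^4 + 3*b^3 - b + 1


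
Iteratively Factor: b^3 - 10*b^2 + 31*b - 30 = (b - 5)*(b^2 - 5*b + 6) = (b - 5)*(b - 2)*(b - 3)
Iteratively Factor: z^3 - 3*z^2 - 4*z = (z)*(z^2 - 3*z - 4) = z*(z + 1)*(z - 4)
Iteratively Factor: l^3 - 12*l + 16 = (l - 2)*(l^2 + 2*l - 8) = (l - 2)*(l + 4)*(l - 2)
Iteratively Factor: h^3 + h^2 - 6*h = (h + 3)*(h^2 - 2*h) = h*(h + 3)*(h - 2)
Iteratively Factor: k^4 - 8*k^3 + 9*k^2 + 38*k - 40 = (k - 5)*(k^3 - 3*k^2 - 6*k + 8) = (k - 5)*(k - 1)*(k^2 - 2*k - 8) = (k - 5)*(k - 1)*(k + 2)*(k - 4)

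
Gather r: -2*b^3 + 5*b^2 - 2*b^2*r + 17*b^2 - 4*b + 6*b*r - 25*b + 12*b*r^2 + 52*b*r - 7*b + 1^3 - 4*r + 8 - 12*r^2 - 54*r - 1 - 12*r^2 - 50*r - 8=-2*b^3 + 22*b^2 - 36*b + r^2*(12*b - 24) + r*(-2*b^2 + 58*b - 108)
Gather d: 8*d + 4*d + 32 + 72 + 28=12*d + 132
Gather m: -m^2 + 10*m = -m^2 + 10*m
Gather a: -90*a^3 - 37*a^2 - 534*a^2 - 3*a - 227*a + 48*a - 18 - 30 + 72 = -90*a^3 - 571*a^2 - 182*a + 24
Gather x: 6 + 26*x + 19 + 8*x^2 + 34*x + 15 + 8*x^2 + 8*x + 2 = 16*x^2 + 68*x + 42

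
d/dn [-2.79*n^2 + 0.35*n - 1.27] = 0.35 - 5.58*n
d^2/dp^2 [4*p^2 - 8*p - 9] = 8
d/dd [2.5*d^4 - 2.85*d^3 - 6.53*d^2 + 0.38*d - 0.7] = 10.0*d^3 - 8.55*d^2 - 13.06*d + 0.38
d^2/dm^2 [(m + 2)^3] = 6*m + 12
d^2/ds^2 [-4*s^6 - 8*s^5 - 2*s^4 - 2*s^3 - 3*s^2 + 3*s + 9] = -120*s^4 - 160*s^3 - 24*s^2 - 12*s - 6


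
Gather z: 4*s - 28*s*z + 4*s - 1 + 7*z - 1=8*s + z*(7 - 28*s) - 2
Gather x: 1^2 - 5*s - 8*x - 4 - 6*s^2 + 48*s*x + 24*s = -6*s^2 + 19*s + x*(48*s - 8) - 3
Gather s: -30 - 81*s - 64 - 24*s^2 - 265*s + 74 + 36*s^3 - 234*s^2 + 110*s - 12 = 36*s^3 - 258*s^2 - 236*s - 32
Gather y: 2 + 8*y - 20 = 8*y - 18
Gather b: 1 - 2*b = 1 - 2*b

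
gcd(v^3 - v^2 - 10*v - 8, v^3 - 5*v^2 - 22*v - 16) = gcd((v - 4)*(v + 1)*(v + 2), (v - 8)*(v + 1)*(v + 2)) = v^2 + 3*v + 2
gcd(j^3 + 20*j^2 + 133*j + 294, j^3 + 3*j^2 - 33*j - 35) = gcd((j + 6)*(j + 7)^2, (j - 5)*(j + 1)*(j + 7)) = j + 7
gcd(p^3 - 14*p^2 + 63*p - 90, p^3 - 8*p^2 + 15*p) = p^2 - 8*p + 15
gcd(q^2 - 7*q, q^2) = q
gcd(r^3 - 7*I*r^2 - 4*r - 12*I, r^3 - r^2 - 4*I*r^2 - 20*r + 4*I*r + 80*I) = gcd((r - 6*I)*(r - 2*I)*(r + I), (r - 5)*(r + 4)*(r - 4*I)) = 1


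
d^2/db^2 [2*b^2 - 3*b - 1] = 4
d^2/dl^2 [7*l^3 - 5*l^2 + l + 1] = 42*l - 10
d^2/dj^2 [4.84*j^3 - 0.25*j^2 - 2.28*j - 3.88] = 29.04*j - 0.5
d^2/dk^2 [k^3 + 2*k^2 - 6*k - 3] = 6*k + 4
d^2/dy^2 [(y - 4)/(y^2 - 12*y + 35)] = 2*((16 - 3*y)*(y^2 - 12*y + 35) + 4*(y - 6)^2*(y - 4))/(y^2 - 12*y + 35)^3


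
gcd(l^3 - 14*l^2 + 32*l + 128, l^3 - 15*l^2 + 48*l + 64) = l^2 - 16*l + 64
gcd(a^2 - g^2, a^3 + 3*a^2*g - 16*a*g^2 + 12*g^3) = a - g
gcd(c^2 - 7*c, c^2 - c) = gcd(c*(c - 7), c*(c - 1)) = c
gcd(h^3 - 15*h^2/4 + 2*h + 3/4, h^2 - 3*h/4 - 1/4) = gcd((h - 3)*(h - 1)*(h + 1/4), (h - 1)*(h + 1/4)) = h^2 - 3*h/4 - 1/4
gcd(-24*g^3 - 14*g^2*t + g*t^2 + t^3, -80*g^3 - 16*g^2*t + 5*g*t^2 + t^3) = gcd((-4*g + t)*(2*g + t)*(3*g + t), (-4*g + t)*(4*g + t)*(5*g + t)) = -4*g + t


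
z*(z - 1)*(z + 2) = z^3 + z^2 - 2*z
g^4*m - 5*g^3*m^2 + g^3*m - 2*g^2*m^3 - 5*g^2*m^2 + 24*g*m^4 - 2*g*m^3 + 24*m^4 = (g - 4*m)*(g - 3*m)*(g + 2*m)*(g*m + m)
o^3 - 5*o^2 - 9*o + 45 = (o - 5)*(o - 3)*(o + 3)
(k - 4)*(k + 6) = k^2 + 2*k - 24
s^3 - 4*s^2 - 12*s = s*(s - 6)*(s + 2)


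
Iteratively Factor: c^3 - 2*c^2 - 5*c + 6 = (c - 1)*(c^2 - c - 6) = (c - 1)*(c + 2)*(c - 3)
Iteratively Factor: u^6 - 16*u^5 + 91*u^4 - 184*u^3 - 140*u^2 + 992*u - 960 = (u + 2)*(u^5 - 18*u^4 + 127*u^3 - 438*u^2 + 736*u - 480) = (u - 2)*(u + 2)*(u^4 - 16*u^3 + 95*u^2 - 248*u + 240) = (u - 4)*(u - 2)*(u + 2)*(u^3 - 12*u^2 + 47*u - 60) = (u - 4)^2*(u - 2)*(u + 2)*(u^2 - 8*u + 15) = (u - 5)*(u - 4)^2*(u - 2)*(u + 2)*(u - 3)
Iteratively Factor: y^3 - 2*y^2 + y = (y)*(y^2 - 2*y + 1) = y*(y - 1)*(y - 1)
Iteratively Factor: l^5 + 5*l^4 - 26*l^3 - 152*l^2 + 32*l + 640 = (l + 4)*(l^4 + l^3 - 30*l^2 - 32*l + 160) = (l - 2)*(l + 4)*(l^3 + 3*l^2 - 24*l - 80) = (l - 2)*(l + 4)^2*(l^2 - l - 20) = (l - 2)*(l + 4)^3*(l - 5)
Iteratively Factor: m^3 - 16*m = (m + 4)*(m^2 - 4*m) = m*(m + 4)*(m - 4)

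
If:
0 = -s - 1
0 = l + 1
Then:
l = -1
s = -1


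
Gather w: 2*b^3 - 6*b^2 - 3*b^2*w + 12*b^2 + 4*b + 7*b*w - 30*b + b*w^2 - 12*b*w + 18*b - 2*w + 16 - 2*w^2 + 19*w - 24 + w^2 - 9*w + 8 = 2*b^3 + 6*b^2 - 8*b + w^2*(b - 1) + w*(-3*b^2 - 5*b + 8)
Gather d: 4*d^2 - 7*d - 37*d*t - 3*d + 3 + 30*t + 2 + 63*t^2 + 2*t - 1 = 4*d^2 + d*(-37*t - 10) + 63*t^2 + 32*t + 4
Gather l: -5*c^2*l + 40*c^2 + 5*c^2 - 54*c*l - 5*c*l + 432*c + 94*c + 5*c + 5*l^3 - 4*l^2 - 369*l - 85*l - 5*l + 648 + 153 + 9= 45*c^2 + 531*c + 5*l^3 - 4*l^2 + l*(-5*c^2 - 59*c - 459) + 810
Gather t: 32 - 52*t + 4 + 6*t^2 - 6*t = 6*t^2 - 58*t + 36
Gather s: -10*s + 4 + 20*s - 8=10*s - 4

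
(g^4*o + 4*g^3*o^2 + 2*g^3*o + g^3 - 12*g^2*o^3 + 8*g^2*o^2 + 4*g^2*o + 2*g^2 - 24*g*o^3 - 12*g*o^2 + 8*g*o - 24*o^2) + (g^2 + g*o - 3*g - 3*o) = g^4*o + 4*g^3*o^2 + 2*g^3*o + g^3 - 12*g^2*o^3 + 8*g^2*o^2 + 4*g^2*o + 3*g^2 - 24*g*o^3 - 12*g*o^2 + 9*g*o - 3*g - 24*o^2 - 3*o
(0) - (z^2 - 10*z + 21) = -z^2 + 10*z - 21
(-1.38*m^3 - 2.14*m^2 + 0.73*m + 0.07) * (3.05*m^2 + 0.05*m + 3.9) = -4.209*m^5 - 6.596*m^4 - 3.2625*m^3 - 8.096*m^2 + 2.8505*m + 0.273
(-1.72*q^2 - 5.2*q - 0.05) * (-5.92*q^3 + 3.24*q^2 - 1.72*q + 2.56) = 10.1824*q^5 + 25.2112*q^4 - 13.5936*q^3 + 4.3788*q^2 - 13.226*q - 0.128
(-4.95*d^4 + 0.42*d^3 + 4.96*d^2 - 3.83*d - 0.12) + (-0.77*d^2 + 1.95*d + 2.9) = -4.95*d^4 + 0.42*d^3 + 4.19*d^2 - 1.88*d + 2.78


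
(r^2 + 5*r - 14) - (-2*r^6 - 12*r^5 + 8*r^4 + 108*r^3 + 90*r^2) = 2*r^6 + 12*r^5 - 8*r^4 - 108*r^3 - 89*r^2 + 5*r - 14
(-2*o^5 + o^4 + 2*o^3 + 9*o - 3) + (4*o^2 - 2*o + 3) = -2*o^5 + o^4 + 2*o^3 + 4*o^2 + 7*o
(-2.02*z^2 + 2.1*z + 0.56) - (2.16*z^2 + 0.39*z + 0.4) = -4.18*z^2 + 1.71*z + 0.16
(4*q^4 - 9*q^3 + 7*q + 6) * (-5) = -20*q^4 + 45*q^3 - 35*q - 30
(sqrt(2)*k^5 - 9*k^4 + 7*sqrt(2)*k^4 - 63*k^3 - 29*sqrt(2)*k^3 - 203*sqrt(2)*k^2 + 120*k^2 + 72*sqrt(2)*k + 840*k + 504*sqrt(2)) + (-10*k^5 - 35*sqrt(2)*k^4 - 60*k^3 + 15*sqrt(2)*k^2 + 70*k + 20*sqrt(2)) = -10*k^5 + sqrt(2)*k^5 - 28*sqrt(2)*k^4 - 9*k^4 - 123*k^3 - 29*sqrt(2)*k^3 - 188*sqrt(2)*k^2 + 120*k^2 + 72*sqrt(2)*k + 910*k + 524*sqrt(2)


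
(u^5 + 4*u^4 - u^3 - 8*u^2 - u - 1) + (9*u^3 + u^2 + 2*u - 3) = u^5 + 4*u^4 + 8*u^3 - 7*u^2 + u - 4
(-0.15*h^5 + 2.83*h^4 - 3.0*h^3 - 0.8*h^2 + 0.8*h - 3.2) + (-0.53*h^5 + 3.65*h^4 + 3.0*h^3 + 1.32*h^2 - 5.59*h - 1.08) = -0.68*h^5 + 6.48*h^4 + 0.52*h^2 - 4.79*h - 4.28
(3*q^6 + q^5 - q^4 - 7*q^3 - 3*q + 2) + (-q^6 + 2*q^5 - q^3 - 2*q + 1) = 2*q^6 + 3*q^5 - q^4 - 8*q^3 - 5*q + 3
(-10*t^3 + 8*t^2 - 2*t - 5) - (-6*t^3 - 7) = -4*t^3 + 8*t^2 - 2*t + 2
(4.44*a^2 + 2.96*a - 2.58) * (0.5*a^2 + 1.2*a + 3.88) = 2.22*a^4 + 6.808*a^3 + 19.4892*a^2 + 8.3888*a - 10.0104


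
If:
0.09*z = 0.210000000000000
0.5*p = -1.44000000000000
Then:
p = -2.88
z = 2.33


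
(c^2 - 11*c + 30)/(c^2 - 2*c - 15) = (c - 6)/(c + 3)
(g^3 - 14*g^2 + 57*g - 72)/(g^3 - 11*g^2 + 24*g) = (g - 3)/g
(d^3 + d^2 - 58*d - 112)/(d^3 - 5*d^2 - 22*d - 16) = (d + 7)/(d + 1)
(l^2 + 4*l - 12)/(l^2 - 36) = (l - 2)/(l - 6)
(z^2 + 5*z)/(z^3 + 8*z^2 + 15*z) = 1/(z + 3)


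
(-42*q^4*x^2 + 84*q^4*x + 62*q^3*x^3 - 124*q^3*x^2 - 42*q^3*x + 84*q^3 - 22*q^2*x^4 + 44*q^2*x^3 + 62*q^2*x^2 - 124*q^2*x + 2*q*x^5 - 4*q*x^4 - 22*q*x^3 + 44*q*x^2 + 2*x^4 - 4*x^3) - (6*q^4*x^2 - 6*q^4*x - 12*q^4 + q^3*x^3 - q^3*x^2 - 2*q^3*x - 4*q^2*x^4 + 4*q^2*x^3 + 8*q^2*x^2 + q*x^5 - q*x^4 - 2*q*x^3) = -48*q^4*x^2 + 90*q^4*x + 12*q^4 + 61*q^3*x^3 - 123*q^3*x^2 - 40*q^3*x + 84*q^3 - 18*q^2*x^4 + 40*q^2*x^3 + 54*q^2*x^2 - 124*q^2*x + q*x^5 - 3*q*x^4 - 20*q*x^3 + 44*q*x^2 + 2*x^4 - 4*x^3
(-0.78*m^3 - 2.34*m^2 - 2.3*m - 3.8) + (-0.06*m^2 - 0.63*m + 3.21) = -0.78*m^3 - 2.4*m^2 - 2.93*m - 0.59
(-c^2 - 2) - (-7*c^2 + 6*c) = 6*c^2 - 6*c - 2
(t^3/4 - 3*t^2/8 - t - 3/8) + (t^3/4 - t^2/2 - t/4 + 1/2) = t^3/2 - 7*t^2/8 - 5*t/4 + 1/8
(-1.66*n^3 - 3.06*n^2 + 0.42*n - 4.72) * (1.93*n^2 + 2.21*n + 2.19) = -3.2038*n^5 - 9.5744*n^4 - 9.5874*n^3 - 14.8828*n^2 - 9.5114*n - 10.3368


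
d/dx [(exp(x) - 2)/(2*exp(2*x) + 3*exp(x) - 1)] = (-(exp(x) - 2)*(4*exp(x) + 3) + 2*exp(2*x) + 3*exp(x) - 1)*exp(x)/(2*exp(2*x) + 3*exp(x) - 1)^2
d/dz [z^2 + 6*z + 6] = 2*z + 6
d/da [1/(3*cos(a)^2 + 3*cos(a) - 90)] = (2*cos(a) + 1)*sin(a)/(3*(cos(a)^2 + cos(a) - 30)^2)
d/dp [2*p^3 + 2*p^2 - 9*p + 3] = 6*p^2 + 4*p - 9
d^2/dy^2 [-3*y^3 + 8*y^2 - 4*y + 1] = 16 - 18*y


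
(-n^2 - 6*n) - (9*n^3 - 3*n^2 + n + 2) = -9*n^3 + 2*n^2 - 7*n - 2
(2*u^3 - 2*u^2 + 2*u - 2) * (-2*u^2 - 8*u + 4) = -4*u^5 - 12*u^4 + 20*u^3 - 20*u^2 + 24*u - 8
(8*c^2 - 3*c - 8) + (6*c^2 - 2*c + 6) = 14*c^2 - 5*c - 2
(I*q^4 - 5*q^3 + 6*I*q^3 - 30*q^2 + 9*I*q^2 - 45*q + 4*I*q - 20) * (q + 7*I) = I*q^5 - 12*q^4 + 6*I*q^4 - 72*q^3 - 26*I*q^3 - 108*q^2 - 206*I*q^2 - 48*q - 315*I*q - 140*I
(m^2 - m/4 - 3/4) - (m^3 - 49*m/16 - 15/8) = -m^3 + m^2 + 45*m/16 + 9/8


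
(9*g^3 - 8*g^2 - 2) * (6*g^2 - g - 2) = 54*g^5 - 57*g^4 - 10*g^3 + 4*g^2 + 2*g + 4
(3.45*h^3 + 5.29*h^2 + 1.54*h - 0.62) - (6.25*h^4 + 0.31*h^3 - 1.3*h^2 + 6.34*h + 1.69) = -6.25*h^4 + 3.14*h^3 + 6.59*h^2 - 4.8*h - 2.31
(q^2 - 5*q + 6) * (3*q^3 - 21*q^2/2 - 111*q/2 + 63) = 3*q^5 - 51*q^4/2 + 15*q^3 + 555*q^2/2 - 648*q + 378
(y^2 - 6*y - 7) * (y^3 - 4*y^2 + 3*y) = y^5 - 10*y^4 + 20*y^3 + 10*y^2 - 21*y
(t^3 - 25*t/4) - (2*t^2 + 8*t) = t^3 - 2*t^2 - 57*t/4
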